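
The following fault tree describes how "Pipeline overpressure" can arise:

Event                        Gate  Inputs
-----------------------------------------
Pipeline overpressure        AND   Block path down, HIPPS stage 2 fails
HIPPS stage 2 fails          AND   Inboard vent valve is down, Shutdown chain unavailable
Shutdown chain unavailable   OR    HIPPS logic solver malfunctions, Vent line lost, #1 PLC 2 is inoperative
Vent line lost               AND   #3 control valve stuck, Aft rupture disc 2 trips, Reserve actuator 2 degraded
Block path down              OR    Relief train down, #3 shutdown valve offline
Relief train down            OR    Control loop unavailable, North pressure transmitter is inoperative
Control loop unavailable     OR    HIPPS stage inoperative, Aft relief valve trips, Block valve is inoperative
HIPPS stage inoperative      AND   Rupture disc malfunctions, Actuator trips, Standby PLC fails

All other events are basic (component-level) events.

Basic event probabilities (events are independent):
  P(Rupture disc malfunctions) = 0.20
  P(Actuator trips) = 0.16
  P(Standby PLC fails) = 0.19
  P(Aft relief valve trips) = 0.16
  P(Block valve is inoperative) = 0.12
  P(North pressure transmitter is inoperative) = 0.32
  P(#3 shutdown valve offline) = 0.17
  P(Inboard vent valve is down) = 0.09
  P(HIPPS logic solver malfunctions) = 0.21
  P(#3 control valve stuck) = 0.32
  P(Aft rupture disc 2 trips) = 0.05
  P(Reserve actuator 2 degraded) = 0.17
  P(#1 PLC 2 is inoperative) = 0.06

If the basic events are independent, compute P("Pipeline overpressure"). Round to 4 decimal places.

0.0137

P(HIPPS stage inoperative) [AND] = 0.20 × 0.16 × 0.19 = 0.006080
P(Control loop unavailable) [OR] = 1 − (1−0.006080) × (1−0.16) × (1−0.12) = 0.265294
P(Relief train down) [OR] = 1 − (1−0.265294) × (1−0.32) = 0.500400
P(Block path down) [OR] = 1 − (1−0.500400) × (1−0.17) = 0.585332
P(Vent line lost) [AND] = 0.32 × 0.05 × 0.17 = 0.002720
P(Shutdown chain unavailable) [OR] = 1 − (1−0.21) × (1−0.002720) × (1−0.06) = 0.259420
P(HIPPS stage 2 fails) [AND] = 0.09 × 0.259420 = 0.023348
P(Pipeline overpressure) [AND] = 0.585332 × 0.023348 = 0.013666
Rounded to 4 decimal places: P(Pipeline overpressure) ≈ 0.0137.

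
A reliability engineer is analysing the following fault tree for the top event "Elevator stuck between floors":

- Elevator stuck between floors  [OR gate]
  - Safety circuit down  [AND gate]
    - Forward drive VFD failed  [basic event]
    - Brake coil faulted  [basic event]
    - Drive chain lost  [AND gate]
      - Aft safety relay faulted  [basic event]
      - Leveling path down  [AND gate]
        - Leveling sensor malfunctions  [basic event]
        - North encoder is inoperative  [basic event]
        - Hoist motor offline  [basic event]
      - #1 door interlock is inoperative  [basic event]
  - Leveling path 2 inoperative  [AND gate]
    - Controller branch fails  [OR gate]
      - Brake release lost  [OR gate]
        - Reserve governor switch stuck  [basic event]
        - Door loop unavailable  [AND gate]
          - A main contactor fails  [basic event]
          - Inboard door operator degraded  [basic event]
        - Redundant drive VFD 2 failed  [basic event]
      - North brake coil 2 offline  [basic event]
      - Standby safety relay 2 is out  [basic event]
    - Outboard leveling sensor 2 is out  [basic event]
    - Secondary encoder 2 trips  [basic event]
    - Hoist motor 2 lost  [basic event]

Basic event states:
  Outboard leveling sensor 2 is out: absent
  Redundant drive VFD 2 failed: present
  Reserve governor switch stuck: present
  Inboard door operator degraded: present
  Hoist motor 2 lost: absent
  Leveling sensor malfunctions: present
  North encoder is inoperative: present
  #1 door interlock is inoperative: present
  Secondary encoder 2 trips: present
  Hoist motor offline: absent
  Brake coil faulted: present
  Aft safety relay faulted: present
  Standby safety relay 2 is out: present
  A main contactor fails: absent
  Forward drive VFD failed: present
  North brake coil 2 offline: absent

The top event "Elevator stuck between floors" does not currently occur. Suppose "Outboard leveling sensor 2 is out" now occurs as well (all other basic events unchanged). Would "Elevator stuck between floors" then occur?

Counterfactual: set "Outboard leveling sensor 2 is out" to occurred.
Leveling path down [AND]: Leveling sensor malfunctions=occurs, North encoder is inoperative=occurs, Hoist motor offline=not → not all inputs occur → does not occur.
Drive chain lost [AND]: Aft safety relay faulted=occurs, Leveling path down=not, #1 door interlock is inoperative=occurs → not all inputs occur → does not occur.
Safety circuit down [AND]: Forward drive VFD failed=occurs, Brake coil faulted=occurs, Drive chain lost=not → not all inputs occur → does not occur.
Door loop unavailable [AND]: A main contactor fails=not, Inboard door operator degraded=occurs → not all inputs occur → does not occur.
Brake release lost [OR]: Reserve governor switch stuck=occurs, Door loop unavailable=not, Redundant drive VFD 2 failed=occurs → at least one input occurs → occurs.
Controller branch fails [OR]: Brake release lost=occurs, North brake coil 2 offline=not, Standby safety relay 2 is out=occurs → at least one input occurs → occurs.
Leveling path 2 inoperative [AND]: Controller branch fails=occurs, Outboard leveling sensor 2 is out=occurs, Secondary encoder 2 trips=occurs, Hoist motor 2 lost=not → not all inputs occur → does not occur.
Elevator stuck between floors [OR]: Safety circuit down=not, Leveling path 2 inoperative=not → no input occurs → does not occur.

No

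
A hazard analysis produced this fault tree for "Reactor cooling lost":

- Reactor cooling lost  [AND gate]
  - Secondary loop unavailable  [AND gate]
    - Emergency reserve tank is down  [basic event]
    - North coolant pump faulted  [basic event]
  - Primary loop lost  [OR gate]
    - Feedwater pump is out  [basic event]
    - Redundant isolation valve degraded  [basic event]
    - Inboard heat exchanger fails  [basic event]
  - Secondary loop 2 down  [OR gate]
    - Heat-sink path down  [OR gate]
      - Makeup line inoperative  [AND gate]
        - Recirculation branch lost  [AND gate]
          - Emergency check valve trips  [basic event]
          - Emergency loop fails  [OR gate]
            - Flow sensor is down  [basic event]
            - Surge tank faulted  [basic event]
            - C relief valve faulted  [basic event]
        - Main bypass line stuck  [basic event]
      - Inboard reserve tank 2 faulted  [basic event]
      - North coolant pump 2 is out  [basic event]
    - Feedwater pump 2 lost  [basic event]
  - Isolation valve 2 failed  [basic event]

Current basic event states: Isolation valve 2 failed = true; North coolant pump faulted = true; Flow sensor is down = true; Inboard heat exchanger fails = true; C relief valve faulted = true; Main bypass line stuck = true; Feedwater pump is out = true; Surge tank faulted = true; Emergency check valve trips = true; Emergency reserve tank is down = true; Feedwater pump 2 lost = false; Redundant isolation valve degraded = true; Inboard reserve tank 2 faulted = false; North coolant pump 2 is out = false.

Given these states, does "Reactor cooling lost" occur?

Secondary loop unavailable [AND]: Emergency reserve tank is down=occurs, North coolant pump faulted=occurs → all inputs occur → occurs.
Primary loop lost [OR]: Feedwater pump is out=occurs, Redundant isolation valve degraded=occurs, Inboard heat exchanger fails=occurs → at least one input occurs → occurs.
Emergency loop fails [OR]: Flow sensor is down=occurs, Surge tank faulted=occurs, C relief valve faulted=occurs → at least one input occurs → occurs.
Recirculation branch lost [AND]: Emergency check valve trips=occurs, Emergency loop fails=occurs → all inputs occur → occurs.
Makeup line inoperative [AND]: Recirculation branch lost=occurs, Main bypass line stuck=occurs → all inputs occur → occurs.
Heat-sink path down [OR]: Makeup line inoperative=occurs, Inboard reserve tank 2 faulted=not, North coolant pump 2 is out=not → at least one input occurs → occurs.
Secondary loop 2 down [OR]: Heat-sink path down=occurs, Feedwater pump 2 lost=not → at least one input occurs → occurs.
Reactor cooling lost [AND]: Secondary loop unavailable=occurs, Primary loop lost=occurs, Secondary loop 2 down=occurs, Isolation valve 2 failed=occurs → all inputs occur → occurs.

Yes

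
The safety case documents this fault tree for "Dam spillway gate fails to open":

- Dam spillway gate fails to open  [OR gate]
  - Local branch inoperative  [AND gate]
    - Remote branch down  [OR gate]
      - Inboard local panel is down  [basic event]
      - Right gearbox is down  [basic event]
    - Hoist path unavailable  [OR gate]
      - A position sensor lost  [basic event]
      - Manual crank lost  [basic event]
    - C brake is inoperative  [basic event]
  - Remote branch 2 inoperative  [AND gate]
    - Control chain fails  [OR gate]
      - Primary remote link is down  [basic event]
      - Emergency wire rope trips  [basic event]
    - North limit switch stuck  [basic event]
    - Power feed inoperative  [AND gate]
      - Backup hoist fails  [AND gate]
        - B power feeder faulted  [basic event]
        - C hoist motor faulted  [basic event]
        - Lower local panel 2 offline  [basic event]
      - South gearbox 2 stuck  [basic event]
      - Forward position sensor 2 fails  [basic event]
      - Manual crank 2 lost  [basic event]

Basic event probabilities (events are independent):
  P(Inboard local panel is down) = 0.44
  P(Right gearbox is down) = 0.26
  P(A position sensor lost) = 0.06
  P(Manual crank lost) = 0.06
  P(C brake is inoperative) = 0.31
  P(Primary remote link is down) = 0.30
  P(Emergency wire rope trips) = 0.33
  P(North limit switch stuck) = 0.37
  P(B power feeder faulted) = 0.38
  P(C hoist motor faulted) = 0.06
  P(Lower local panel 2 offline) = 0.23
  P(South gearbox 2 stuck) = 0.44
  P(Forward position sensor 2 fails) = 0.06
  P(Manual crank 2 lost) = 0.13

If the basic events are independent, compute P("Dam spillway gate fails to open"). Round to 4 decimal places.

0.0211

P(Remote branch down) [OR] = 1 − (1−0.44) × (1−0.26) = 0.585600
P(Hoist path unavailable) [OR] = 1 − (1−0.06) × (1−0.06) = 0.116400
P(Local branch inoperative) [AND] = 0.585600 × 0.116400 × 0.31 = 0.021131
P(Control chain fails) [OR] = 1 − (1−0.30) × (1−0.33) = 0.531000
P(Backup hoist fails) [AND] = 0.38 × 0.06 × 0.23 = 0.005244
P(Power feed inoperative) [AND] = 0.005244 × 0.44 × 0.06 × 0.13 = 0.000018
P(Remote branch 2 inoperative) [AND] = 0.531000 × 0.37 × 0.000018 = 0.000004
P(Dam spillway gate fails to open) [OR] = 1 − (1−0.021131) × (1−0.000004) = 0.021135
Rounded to 4 decimal places: P(Dam spillway gate fails to open) ≈ 0.0211.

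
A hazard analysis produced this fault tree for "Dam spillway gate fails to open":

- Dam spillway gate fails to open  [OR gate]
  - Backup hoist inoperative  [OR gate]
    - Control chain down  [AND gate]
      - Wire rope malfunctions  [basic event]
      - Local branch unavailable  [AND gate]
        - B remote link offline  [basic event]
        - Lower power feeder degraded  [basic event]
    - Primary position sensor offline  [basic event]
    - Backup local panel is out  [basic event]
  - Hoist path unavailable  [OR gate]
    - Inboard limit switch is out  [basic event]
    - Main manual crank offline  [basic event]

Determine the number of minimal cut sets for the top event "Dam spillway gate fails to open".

Local branch unavailable [AND]: one cut set from each child combined → 1 × 1 = 1 cut set(s).
Control chain down [AND]: one cut set from each child combined → 1 × 1 = 1 cut set(s).
Backup hoist inoperative [OR]: union of children's cut sets → 3 cut set(s).
Hoist path unavailable [OR]: union of children's cut sets → 2 cut set(s).
Dam spillway gate fails to open [OR]: union of children's cut sets → 5 cut set(s).
Minimal cut sets: {B remote link offline, Lower power feeder degraded, Wire rope malfunctions}; {Primary position sensor offline}; {Backup local panel is out}; {Inboard limit switch is out}; {Main manual crank offline}.

5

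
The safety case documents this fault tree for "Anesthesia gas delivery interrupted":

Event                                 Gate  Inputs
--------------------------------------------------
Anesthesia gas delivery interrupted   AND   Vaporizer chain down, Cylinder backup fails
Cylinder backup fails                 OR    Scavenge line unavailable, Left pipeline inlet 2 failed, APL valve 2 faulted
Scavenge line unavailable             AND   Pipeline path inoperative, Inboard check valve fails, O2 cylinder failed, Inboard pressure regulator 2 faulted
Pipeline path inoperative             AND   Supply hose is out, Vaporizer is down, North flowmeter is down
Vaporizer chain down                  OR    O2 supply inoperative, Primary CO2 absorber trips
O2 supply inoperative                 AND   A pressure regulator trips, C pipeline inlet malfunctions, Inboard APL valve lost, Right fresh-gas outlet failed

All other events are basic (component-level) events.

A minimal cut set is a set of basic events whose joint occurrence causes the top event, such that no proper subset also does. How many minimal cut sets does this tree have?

O2 supply inoperative [AND]: one cut set from each child combined → 1 × 1 × 1 × 1 = 1 cut set(s).
Vaporizer chain down [OR]: union of children's cut sets → 2 cut set(s).
Pipeline path inoperative [AND]: one cut set from each child combined → 1 × 1 × 1 = 1 cut set(s).
Scavenge line unavailable [AND]: one cut set from each child combined → 1 × 1 × 1 × 1 = 1 cut set(s).
Cylinder backup fails [OR]: union of children's cut sets → 3 cut set(s).
Anesthesia gas delivery interrupted [AND]: one cut set from each child combined → 2 × 3 = 6 cut set(s).
Minimal cut sets: {A pressure regulator trips, C pipeline inlet malfunctions, Inboard APL valve lost, Inboard check valve fails, Inboard pressure regulator 2 faulted, North flowmeter is down, O2 cylinder failed, Right fresh-gas outlet failed, Supply hose is out, Vaporizer is down}; {A pressure regulator trips, C pipeline inlet malfunctions, Inboard APL valve lost, Left pipeline inlet 2 failed, Right fresh-gas outlet failed}; {A pressure regulator trips, APL valve 2 faulted, C pipeline inlet malfunctions, Inboard APL valve lost, Right fresh-gas outlet failed}; {Inboard check valve fails, Inboard pressure regulator 2 faulted, North flowmeter is down, O2 cylinder failed, Primary CO2 absorber trips, Supply hose is out, Vaporizer is down}; {Left pipeline inlet 2 failed, Primary CO2 absorber trips}; {APL valve 2 faulted, Primary CO2 absorber trips}.

6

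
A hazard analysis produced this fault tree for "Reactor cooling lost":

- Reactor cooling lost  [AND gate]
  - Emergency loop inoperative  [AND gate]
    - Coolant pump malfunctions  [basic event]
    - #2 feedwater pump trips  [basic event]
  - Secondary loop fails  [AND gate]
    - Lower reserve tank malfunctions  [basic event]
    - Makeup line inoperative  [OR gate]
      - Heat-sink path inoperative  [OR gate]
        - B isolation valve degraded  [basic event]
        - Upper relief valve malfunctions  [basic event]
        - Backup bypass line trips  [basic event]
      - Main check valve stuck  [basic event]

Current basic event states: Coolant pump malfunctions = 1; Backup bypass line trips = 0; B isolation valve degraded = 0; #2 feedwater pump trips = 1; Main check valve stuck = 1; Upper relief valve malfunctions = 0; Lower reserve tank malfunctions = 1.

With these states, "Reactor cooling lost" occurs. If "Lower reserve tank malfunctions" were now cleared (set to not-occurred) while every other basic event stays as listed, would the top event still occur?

No

Counterfactual: set "Lower reserve tank malfunctions" to not occurred.
Emergency loop inoperative [AND]: Coolant pump malfunctions=occurs, #2 feedwater pump trips=occurs → all inputs occur → occurs.
Heat-sink path inoperative [OR]: B isolation valve degraded=not, Upper relief valve malfunctions=not, Backup bypass line trips=not → no input occurs → does not occur.
Makeup line inoperative [OR]: Heat-sink path inoperative=not, Main check valve stuck=occurs → at least one input occurs → occurs.
Secondary loop fails [AND]: Lower reserve tank malfunctions=not, Makeup line inoperative=occurs → not all inputs occur → does not occur.
Reactor cooling lost [AND]: Emergency loop inoperative=occurs, Secondary loop fails=not → not all inputs occur → does not occur.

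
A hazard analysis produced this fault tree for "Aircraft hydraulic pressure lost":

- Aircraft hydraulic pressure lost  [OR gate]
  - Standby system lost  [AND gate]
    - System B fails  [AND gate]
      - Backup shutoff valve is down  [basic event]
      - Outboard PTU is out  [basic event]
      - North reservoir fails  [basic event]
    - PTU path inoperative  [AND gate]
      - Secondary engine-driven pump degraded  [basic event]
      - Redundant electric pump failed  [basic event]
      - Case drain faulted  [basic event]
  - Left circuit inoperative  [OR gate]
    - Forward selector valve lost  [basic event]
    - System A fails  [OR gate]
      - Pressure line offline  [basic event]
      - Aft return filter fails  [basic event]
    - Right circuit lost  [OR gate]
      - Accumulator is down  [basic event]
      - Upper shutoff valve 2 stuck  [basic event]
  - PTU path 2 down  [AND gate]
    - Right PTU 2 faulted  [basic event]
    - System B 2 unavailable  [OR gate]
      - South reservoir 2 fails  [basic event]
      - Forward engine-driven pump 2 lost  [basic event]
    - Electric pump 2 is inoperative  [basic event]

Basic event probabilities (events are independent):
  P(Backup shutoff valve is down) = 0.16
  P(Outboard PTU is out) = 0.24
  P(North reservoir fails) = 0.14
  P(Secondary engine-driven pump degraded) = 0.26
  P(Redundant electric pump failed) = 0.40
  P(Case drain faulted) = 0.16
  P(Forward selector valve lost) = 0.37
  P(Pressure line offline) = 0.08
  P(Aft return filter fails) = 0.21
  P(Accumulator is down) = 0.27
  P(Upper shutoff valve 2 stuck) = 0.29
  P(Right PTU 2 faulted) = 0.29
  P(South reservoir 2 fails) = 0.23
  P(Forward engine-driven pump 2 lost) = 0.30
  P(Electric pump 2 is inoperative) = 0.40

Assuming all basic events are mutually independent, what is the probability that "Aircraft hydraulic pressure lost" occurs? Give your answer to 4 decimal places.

P(System B fails) [AND] = 0.16 × 0.24 × 0.14 = 0.005376
P(PTU path inoperative) [AND] = 0.26 × 0.40 × 0.16 = 0.016640
P(Standby system lost) [AND] = 0.005376 × 0.016640 = 0.000089
P(System A fails) [OR] = 1 − (1−0.08) × (1−0.21) = 0.273200
P(Right circuit lost) [OR] = 1 − (1−0.27) × (1−0.29) = 0.481700
P(Left circuit inoperative) [OR] = 1 − (1−0.37) × (1−0.273200) × (1−0.481700) = 0.762679
P(System B 2 unavailable) [OR] = 1 − (1−0.23) × (1−0.30) = 0.461000
P(PTU path 2 down) [AND] = 0.29 × 0.461000 × 0.40 = 0.053476
P(Aircraft hydraulic pressure lost) [OR] = 1 − (1−0.000089) × (1−0.762679) × (1−0.053476) = 0.775390
Rounded to 4 decimal places: P(Aircraft hydraulic pressure lost) ≈ 0.7754.

0.7754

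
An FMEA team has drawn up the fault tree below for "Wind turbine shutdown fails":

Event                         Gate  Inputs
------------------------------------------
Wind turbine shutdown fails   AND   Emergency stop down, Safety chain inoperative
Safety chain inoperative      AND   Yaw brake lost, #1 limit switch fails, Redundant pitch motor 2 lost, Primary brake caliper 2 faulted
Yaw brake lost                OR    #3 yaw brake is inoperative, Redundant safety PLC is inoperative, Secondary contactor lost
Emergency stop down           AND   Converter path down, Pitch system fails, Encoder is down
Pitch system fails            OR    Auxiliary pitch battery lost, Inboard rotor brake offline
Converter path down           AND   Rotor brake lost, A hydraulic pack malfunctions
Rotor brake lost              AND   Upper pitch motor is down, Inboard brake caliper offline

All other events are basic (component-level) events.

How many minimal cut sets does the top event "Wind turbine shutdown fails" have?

Rotor brake lost [AND]: one cut set from each child combined → 1 × 1 = 1 cut set(s).
Converter path down [AND]: one cut set from each child combined → 1 × 1 = 1 cut set(s).
Pitch system fails [OR]: union of children's cut sets → 2 cut set(s).
Emergency stop down [AND]: one cut set from each child combined → 1 × 2 × 1 = 2 cut set(s).
Yaw brake lost [OR]: union of children's cut sets → 3 cut set(s).
Safety chain inoperative [AND]: one cut set from each child combined → 3 × 1 × 1 × 1 = 3 cut set(s).
Wind turbine shutdown fails [AND]: one cut set from each child combined → 2 × 3 = 6 cut set(s).
Minimal cut sets: {#1 limit switch fails, #3 yaw brake is inoperative, A hydraulic pack malfunctions, Auxiliary pitch battery lost, Encoder is down, Inboard brake caliper offline, Primary brake caliper 2 faulted, Redundant pitch motor 2 lost, Upper pitch motor is down}; {#1 limit switch fails, A hydraulic pack malfunctions, Auxiliary pitch battery lost, Encoder is down, Inboard brake caliper offline, Primary brake caliper 2 faulted, Redundant pitch motor 2 lost, Redundant safety PLC is inoperative, Upper pitch motor is down}; {#1 limit switch fails, A hydraulic pack malfunctions, Auxiliary pitch battery lost, Encoder is down, Inboard brake caliper offline, Primary brake caliper 2 faulted, Redundant pitch motor 2 lost, Secondary contactor lost, Upper pitch motor is down}; {#1 limit switch fails, #3 yaw brake is inoperative, A hydraulic pack malfunctions, Encoder is down, Inboard brake caliper offline, Inboard rotor brake offline, Primary brake caliper 2 faulted, Redundant pitch motor 2 lost, Upper pitch motor is down}; {#1 limit switch fails, A hydraulic pack malfunctions, Encoder is down, Inboard brake caliper offline, Inboard rotor brake offline, Primary brake caliper 2 faulted, Redundant pitch motor 2 lost, Redundant safety PLC is inoperative, Upper pitch motor is down}; {#1 limit switch fails, A hydraulic pack malfunctions, Encoder is down, Inboard brake caliper offline, Inboard rotor brake offline, Primary brake caliper 2 faulted, Redundant pitch motor 2 lost, Secondary contactor lost, Upper pitch motor is down}.

6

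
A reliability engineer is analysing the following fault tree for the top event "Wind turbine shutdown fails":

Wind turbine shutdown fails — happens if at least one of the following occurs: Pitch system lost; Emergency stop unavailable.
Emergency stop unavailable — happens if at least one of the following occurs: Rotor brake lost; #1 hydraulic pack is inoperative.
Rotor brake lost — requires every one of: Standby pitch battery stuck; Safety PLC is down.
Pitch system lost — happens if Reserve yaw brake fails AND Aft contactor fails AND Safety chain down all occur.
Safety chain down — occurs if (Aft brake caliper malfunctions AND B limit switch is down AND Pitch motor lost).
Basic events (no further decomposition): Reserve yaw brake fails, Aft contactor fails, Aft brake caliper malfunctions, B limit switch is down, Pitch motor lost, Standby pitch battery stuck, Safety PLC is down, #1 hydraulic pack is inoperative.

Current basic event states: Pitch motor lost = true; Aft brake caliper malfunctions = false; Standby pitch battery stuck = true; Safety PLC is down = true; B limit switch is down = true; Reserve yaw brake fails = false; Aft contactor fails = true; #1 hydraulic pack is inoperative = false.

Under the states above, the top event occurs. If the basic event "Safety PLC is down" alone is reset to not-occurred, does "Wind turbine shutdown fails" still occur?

Counterfactual: set "Safety PLC is down" to not occurred.
Safety chain down [AND]: Aft brake caliper malfunctions=not, B limit switch is down=occurs, Pitch motor lost=occurs → not all inputs occur → does not occur.
Pitch system lost [AND]: Reserve yaw brake fails=not, Aft contactor fails=occurs, Safety chain down=not → not all inputs occur → does not occur.
Rotor brake lost [AND]: Standby pitch battery stuck=occurs, Safety PLC is down=not → not all inputs occur → does not occur.
Emergency stop unavailable [OR]: Rotor brake lost=not, #1 hydraulic pack is inoperative=not → no input occurs → does not occur.
Wind turbine shutdown fails [OR]: Pitch system lost=not, Emergency stop unavailable=not → no input occurs → does not occur.

No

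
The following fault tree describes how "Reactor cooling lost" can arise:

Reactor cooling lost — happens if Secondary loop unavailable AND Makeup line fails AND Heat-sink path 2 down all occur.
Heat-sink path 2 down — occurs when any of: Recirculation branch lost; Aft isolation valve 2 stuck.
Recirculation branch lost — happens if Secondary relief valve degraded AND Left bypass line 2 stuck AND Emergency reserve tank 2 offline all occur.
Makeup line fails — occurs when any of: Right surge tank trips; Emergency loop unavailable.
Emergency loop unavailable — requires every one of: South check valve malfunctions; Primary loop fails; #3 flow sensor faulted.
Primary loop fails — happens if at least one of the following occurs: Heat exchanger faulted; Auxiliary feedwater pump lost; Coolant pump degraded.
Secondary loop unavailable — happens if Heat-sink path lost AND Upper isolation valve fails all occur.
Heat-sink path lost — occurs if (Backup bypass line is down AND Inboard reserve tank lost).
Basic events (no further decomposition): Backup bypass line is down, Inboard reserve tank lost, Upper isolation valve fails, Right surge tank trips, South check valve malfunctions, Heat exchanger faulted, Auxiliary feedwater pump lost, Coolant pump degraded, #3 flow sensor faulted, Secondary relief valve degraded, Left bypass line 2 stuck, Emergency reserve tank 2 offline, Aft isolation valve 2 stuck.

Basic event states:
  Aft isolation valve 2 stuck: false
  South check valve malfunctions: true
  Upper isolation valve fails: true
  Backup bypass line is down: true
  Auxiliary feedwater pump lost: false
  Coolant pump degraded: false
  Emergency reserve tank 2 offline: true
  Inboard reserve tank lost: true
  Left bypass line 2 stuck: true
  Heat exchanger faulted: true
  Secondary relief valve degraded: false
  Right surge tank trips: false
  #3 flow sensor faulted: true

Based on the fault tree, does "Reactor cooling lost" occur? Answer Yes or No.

No

Heat-sink path lost [AND]: Backup bypass line is down=occurs, Inboard reserve tank lost=occurs → all inputs occur → occurs.
Secondary loop unavailable [AND]: Heat-sink path lost=occurs, Upper isolation valve fails=occurs → all inputs occur → occurs.
Primary loop fails [OR]: Heat exchanger faulted=occurs, Auxiliary feedwater pump lost=not, Coolant pump degraded=not → at least one input occurs → occurs.
Emergency loop unavailable [AND]: South check valve malfunctions=occurs, Primary loop fails=occurs, #3 flow sensor faulted=occurs → all inputs occur → occurs.
Makeup line fails [OR]: Right surge tank trips=not, Emergency loop unavailable=occurs → at least one input occurs → occurs.
Recirculation branch lost [AND]: Secondary relief valve degraded=not, Left bypass line 2 stuck=occurs, Emergency reserve tank 2 offline=occurs → not all inputs occur → does not occur.
Heat-sink path 2 down [OR]: Recirculation branch lost=not, Aft isolation valve 2 stuck=not → no input occurs → does not occur.
Reactor cooling lost [AND]: Secondary loop unavailable=occurs, Makeup line fails=occurs, Heat-sink path 2 down=not → not all inputs occur → does not occur.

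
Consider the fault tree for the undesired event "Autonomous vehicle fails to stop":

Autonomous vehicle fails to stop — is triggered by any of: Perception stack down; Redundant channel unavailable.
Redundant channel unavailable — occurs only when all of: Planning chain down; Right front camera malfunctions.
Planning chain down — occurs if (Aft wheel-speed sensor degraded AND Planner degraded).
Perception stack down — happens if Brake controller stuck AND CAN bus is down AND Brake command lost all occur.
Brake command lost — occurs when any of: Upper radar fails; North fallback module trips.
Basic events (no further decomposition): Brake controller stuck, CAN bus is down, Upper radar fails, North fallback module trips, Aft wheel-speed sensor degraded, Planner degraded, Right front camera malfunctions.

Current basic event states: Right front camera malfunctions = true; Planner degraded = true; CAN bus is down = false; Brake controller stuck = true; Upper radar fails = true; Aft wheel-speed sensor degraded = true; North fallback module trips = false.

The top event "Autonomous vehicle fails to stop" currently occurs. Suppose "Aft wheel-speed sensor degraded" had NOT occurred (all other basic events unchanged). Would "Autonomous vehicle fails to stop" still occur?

Counterfactual: set "Aft wheel-speed sensor degraded" to not occurred.
Brake command lost [OR]: Upper radar fails=occurs, North fallback module trips=not → at least one input occurs → occurs.
Perception stack down [AND]: Brake controller stuck=occurs, CAN bus is down=not, Brake command lost=occurs → not all inputs occur → does not occur.
Planning chain down [AND]: Aft wheel-speed sensor degraded=not, Planner degraded=occurs → not all inputs occur → does not occur.
Redundant channel unavailable [AND]: Planning chain down=not, Right front camera malfunctions=occurs → not all inputs occur → does not occur.
Autonomous vehicle fails to stop [OR]: Perception stack down=not, Redundant channel unavailable=not → no input occurs → does not occur.

No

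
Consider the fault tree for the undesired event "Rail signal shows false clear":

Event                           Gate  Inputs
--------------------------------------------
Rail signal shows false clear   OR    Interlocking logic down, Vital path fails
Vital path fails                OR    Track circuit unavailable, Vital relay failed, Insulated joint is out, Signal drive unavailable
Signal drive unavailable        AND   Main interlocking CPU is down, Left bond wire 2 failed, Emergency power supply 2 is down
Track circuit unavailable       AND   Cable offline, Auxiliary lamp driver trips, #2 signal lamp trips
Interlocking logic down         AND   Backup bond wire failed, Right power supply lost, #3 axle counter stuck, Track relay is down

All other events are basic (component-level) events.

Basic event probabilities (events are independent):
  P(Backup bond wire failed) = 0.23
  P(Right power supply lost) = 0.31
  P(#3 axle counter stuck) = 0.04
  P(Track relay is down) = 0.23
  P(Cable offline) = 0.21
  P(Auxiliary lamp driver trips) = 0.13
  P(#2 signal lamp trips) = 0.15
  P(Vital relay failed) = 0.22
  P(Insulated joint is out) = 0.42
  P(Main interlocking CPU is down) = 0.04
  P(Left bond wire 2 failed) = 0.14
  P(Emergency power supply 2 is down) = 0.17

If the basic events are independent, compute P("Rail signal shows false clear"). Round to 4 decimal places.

P(Interlocking logic down) [AND] = 0.23 × 0.31 × 0.04 × 0.23 = 0.000656
P(Track circuit unavailable) [AND] = 0.21 × 0.13 × 0.15 = 0.004095
P(Signal drive unavailable) [AND] = 0.04 × 0.14 × 0.17 = 0.000952
P(Vital path fails) [OR] = 1 − (1−0.004095) × (1−0.22) × (1−0.42) × (1−0.000952) = 0.549881
P(Rail signal shows false clear) [OR] = 1 − (1−0.000656) × (1−0.549881) = 0.550176
Rounded to 4 decimal places: P(Rail signal shows false clear) ≈ 0.5502.

0.5502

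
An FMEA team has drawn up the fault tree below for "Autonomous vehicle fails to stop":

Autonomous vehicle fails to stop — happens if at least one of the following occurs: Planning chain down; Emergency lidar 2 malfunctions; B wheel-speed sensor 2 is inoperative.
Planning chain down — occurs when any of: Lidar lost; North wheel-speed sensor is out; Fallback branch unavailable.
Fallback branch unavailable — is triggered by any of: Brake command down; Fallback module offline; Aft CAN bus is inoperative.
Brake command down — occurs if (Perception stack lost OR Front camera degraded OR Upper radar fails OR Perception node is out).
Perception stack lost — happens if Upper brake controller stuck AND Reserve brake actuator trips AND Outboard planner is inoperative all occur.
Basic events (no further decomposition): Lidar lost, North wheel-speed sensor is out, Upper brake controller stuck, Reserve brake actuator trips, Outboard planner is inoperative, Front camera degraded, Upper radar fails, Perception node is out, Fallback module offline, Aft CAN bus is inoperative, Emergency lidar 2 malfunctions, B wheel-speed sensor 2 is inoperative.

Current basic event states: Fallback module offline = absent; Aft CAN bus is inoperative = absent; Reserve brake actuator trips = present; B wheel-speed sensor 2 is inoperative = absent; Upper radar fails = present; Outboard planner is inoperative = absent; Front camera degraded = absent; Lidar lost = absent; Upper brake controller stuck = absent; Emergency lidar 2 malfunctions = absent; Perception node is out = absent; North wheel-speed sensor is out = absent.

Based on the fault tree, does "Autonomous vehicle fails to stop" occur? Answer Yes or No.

Perception stack lost [AND]: Upper brake controller stuck=not, Reserve brake actuator trips=occurs, Outboard planner is inoperative=not → not all inputs occur → does not occur.
Brake command down [OR]: Perception stack lost=not, Front camera degraded=not, Upper radar fails=occurs, Perception node is out=not → at least one input occurs → occurs.
Fallback branch unavailable [OR]: Brake command down=occurs, Fallback module offline=not, Aft CAN bus is inoperative=not → at least one input occurs → occurs.
Planning chain down [OR]: Lidar lost=not, North wheel-speed sensor is out=not, Fallback branch unavailable=occurs → at least one input occurs → occurs.
Autonomous vehicle fails to stop [OR]: Planning chain down=occurs, Emergency lidar 2 malfunctions=not, B wheel-speed sensor 2 is inoperative=not → at least one input occurs → occurs.

Yes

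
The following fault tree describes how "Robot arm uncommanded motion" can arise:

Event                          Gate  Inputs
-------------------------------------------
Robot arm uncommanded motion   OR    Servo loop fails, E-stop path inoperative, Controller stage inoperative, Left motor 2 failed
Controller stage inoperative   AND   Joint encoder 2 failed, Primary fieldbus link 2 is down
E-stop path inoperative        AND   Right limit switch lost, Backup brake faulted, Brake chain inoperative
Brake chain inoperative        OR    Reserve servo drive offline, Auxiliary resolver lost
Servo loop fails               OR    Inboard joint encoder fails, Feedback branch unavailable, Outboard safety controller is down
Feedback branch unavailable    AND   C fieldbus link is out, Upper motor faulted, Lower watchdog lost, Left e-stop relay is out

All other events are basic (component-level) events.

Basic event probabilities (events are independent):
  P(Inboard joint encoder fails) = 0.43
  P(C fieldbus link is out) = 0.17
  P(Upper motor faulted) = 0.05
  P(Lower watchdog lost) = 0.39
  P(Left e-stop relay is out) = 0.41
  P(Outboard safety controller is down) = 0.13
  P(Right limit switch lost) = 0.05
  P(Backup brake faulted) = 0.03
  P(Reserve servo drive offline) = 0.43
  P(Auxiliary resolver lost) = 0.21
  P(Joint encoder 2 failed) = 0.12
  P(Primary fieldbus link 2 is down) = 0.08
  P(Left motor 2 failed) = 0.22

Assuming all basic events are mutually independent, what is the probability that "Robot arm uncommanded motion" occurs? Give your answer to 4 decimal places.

P(Feedback branch unavailable) [AND] = 0.17 × 0.05 × 0.39 × 0.41 = 0.001359
P(Servo loop fails) [OR] = 1 − (1−0.43) × (1−0.001359) × (1−0.13) = 0.504774
P(Brake chain inoperative) [OR] = 1 − (1−0.43) × (1−0.21) = 0.549700
P(E-stop path inoperative) [AND] = 0.05 × 0.03 × 0.549700 = 0.000825
P(Controller stage inoperative) [AND] = 0.12 × 0.08 = 0.009600
P(Robot arm uncommanded motion) [OR] = 1 − (1−0.504774) × (1−0.000825) × (1−0.009600) × (1−0.22) = 0.617748
Rounded to 4 decimal places: P(Robot arm uncommanded motion) ≈ 0.6177.

0.6177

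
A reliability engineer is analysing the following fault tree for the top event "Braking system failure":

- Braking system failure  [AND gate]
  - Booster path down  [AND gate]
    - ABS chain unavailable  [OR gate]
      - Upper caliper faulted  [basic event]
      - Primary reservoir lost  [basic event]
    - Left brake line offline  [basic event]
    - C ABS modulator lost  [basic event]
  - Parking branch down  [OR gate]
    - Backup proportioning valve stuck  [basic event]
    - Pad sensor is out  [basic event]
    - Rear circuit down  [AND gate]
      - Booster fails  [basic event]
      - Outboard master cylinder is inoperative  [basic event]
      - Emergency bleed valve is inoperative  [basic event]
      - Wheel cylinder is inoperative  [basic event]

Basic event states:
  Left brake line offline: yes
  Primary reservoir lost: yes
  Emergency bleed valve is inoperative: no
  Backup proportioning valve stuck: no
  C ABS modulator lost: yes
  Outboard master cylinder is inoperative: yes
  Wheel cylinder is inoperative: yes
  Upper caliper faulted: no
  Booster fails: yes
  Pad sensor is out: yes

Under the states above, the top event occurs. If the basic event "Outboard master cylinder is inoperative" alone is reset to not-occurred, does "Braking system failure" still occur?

Yes

Counterfactual: set "Outboard master cylinder is inoperative" to not occurred.
ABS chain unavailable [OR]: Upper caliper faulted=not, Primary reservoir lost=occurs → at least one input occurs → occurs.
Booster path down [AND]: ABS chain unavailable=occurs, Left brake line offline=occurs, C ABS modulator lost=occurs → all inputs occur → occurs.
Rear circuit down [AND]: Booster fails=occurs, Outboard master cylinder is inoperative=not, Emergency bleed valve is inoperative=not, Wheel cylinder is inoperative=occurs → not all inputs occur → does not occur.
Parking branch down [OR]: Backup proportioning valve stuck=not, Pad sensor is out=occurs, Rear circuit down=not → at least one input occurs → occurs.
Braking system failure [AND]: Booster path down=occurs, Parking branch down=occurs → all inputs occur → occurs.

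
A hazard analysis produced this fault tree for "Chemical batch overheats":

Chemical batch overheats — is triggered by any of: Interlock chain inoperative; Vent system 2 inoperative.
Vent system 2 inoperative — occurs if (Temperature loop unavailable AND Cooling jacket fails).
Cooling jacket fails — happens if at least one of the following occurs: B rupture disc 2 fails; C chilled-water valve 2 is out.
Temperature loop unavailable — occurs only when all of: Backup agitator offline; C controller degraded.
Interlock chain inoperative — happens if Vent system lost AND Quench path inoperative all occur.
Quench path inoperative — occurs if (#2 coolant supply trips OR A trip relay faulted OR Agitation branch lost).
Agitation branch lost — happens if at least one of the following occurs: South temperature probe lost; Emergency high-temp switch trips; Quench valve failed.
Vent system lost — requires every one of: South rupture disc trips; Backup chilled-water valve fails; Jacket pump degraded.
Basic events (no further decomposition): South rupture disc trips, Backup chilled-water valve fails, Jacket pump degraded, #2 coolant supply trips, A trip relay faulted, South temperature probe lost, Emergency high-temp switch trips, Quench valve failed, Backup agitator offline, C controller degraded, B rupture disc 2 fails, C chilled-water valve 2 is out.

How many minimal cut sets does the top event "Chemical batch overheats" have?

7

Vent system lost [AND]: one cut set from each child combined → 1 × 1 × 1 = 1 cut set(s).
Agitation branch lost [OR]: union of children's cut sets → 3 cut set(s).
Quench path inoperative [OR]: union of children's cut sets → 5 cut set(s).
Interlock chain inoperative [AND]: one cut set from each child combined → 1 × 5 = 5 cut set(s).
Temperature loop unavailable [AND]: one cut set from each child combined → 1 × 1 = 1 cut set(s).
Cooling jacket fails [OR]: union of children's cut sets → 2 cut set(s).
Vent system 2 inoperative [AND]: one cut set from each child combined → 1 × 2 = 2 cut set(s).
Chemical batch overheats [OR]: union of children's cut sets → 7 cut set(s).
Minimal cut sets: {#2 coolant supply trips, Backup chilled-water valve fails, Jacket pump degraded, South rupture disc trips}; {A trip relay faulted, Backup chilled-water valve fails, Jacket pump degraded, South rupture disc trips}; {Backup chilled-water valve fails, Jacket pump degraded, South rupture disc trips, South temperature probe lost}; {Backup chilled-water valve fails, Emergency high-temp switch trips, Jacket pump degraded, South rupture disc trips}; {Backup chilled-water valve fails, Jacket pump degraded, Quench valve failed, South rupture disc trips}; {B rupture disc 2 fails, Backup agitator offline, C controller degraded}; {Backup agitator offline, C chilled-water valve 2 is out, C controller degraded}.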